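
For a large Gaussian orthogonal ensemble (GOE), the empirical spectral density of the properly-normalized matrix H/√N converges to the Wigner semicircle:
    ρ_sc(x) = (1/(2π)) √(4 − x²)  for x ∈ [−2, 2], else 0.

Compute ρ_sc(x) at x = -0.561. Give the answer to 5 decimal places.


ρ_sc(x) = (1/(2π)) √(4 − x²). With x = -0.561:
  4 − x² = 4 − (-0.561)² = 4 − 0.314721 = 3.685279.
  √(4 − x²) = 1.919708.
  1/(2π) = 0.159155.
  ρ_sc(-0.561) = 0.159155 · 1.919708 = 0.305531.

Rounded to 5 decimal places: ρ_sc(-0.561) ≈ 0.30553.


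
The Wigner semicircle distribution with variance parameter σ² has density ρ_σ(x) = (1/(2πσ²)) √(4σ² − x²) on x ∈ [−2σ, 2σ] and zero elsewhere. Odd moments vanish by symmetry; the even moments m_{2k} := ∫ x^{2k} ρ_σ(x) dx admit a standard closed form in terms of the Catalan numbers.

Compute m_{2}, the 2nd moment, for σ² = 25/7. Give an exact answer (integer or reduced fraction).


By the scaled semicircle moment identity, m_{2k} = σ^{2k} · C_k with k = 1.
C_1 = (1/(k+1)) · C(2k, k) = (1/2) · C(2, 1) = (1/2) · 2 = 1.
σ^{2k} = (σ²)^k = (25/7)^1 = 25/7.

Therefore m_{2} = σ^{2} · C_1 = (25/7) · 1 = 25/7.


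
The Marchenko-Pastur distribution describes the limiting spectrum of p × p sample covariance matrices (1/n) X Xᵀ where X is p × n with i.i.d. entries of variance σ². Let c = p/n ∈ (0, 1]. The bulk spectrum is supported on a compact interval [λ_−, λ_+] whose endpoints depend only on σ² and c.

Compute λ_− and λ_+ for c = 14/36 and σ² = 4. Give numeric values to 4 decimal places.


c = 14/36 = 0.388889; √c = 0.623610.
λ_− = σ² (1 − √c)² = 4 · (1 − 0.623610)² = 4 · (0.376390)² = 0.566679.
λ_+ = σ² (1 + √c)² = 4 · (1 + 0.623610)² = 4 · (1.623610)² = 10.544432.

Rounded to 4 decimal places: λ_− ≈ 0.5667, λ_+ ≈ 10.5444.


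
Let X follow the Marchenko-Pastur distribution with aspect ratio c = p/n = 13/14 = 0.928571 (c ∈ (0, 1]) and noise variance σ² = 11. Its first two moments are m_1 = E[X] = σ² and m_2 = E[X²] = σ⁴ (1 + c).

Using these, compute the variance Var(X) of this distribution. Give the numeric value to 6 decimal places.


m_1 = E[X] = σ² = 11, so m_1² = 121.
m_2 = E[X²] = σ⁴ (1 + c) = 121 · (1 + 0.928571) = 121 · 1.928571 = 233.357143.
(Note m_2 − m_1² simplifies to c · σ⁴ = 0.928571 · 121.)

Var(X) = m_2 − m_1² = 233.357143 − 121 = 112.357143.


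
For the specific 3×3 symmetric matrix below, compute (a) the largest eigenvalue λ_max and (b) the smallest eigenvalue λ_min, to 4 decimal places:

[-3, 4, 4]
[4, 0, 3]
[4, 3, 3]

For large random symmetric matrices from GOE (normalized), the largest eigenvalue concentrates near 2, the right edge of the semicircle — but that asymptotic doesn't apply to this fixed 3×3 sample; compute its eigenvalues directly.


Since M is real symmetric, all three eigenvalues are real; they are the roots of det(λI − M) = λ³ − (tr M) λ² + s λ − det M, where s is the sum of the principal 2×2 minors.
tr M = -3 + 0 + 3 = 0.
s = ((-3)·0 − 4²) + ((-3)·3 − 4²) + (0·3 − 3²) = -16 + (-25) + (-9) = -50.
det M (expand along row 1) = (-3)·(-9) − 4·0 + 4·12 = 75.
Characteristic polynomial: λ³ − 50λ − 75 = 0.
Substitute λ = y + (tr M)/3 = y + 0.000000 to remove the quadratic term: y³ + p·y + q = 0 with p = s − (tr M)²/3 = -50.000000 and q = −2(tr M)³/27 + (tr M)·s/3 − det M = -75.000000.
Three real roots ⇒ use the trigonometric (Viète) form: r = 2√(−p/3) = 8.164966, φ = arccos(3q/(p·r)) = arccos(0.551135) = 0.987072 rad.
y_k = r·cos(φ/3 − 2πk/3) for k = 0, 1, 2 gives y = 7.726982, -1.578690, -6.148292.
λ_k = y_k + 0.000000 gives λ = 7.7270, -1.5787, -6.1483 (check: the sum is 0.0000 = tr M).

Hence λ_max = 7.7270 and λ_min = -6.1483.


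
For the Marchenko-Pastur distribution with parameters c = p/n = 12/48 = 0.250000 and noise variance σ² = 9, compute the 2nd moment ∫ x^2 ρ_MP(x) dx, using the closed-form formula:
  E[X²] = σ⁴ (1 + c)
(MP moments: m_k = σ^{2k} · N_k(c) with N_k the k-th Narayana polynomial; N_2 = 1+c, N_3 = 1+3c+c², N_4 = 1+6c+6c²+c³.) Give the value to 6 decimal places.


E[X²] = σ⁴ (1 + c) (second MP moment). With σ² = 9 (so σ⁴ = 81) and c = 12/48 = 0.250000: E[X²] = 81 · (1 + 0.250000) = 81 · 1.250000.

So E[X^2] = 101.250000.


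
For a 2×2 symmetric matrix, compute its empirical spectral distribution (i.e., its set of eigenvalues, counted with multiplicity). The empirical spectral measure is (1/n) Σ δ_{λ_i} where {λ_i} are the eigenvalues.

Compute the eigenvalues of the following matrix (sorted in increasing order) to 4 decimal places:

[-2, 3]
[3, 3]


Since M is real symmetric, both eigenvalues are real; they are the roots of det(λI − M) = λ² − (tr M) λ + det M.
tr M = -2 + 3 = 1.
det M = (-2)·3 − 3² = -6 − 9 = -15.
Characteristic polynomial: λ² − λ − 15 = 0.
Discriminant Δ = (tr M)² − 4·det M = 1 − (-60) = 61; √Δ = 7.810250.
λ = (tr M ± √Δ)/2 = (1 ± 7.810250)/2, giving (tr M − √Δ)/2 = -3.4051 and (tr M + √Δ)/2 = 4.4051.

Eigenvalues sorted in increasing order: [-3.4051, 4.4051].


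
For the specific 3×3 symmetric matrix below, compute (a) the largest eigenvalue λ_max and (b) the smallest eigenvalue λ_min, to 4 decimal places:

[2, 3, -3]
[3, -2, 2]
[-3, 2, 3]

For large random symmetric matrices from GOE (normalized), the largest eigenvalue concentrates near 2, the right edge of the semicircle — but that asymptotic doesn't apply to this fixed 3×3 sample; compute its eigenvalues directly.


Since M is real symmetric, all three eigenvalues are real; they are the roots of det(λI − M) = λ³ − (tr M) λ² + s λ − det M, where s is the sum of the principal 2×2 minors.
tr M = 2 + (-2) + 3 = 3.
s = (2·(-2) − 3²) + (2·3 − (-3)²) + ((-2)·3 − 2²) = -13 + (-3) + (-10) = -26.
det M (expand along row 1) = 2·(-10) − 3·15 + (-3)·0 = -65.
Characteristic polynomial: λ³ − 3λ² − 26λ + 65 = 0.
Substitute λ = y + (tr M)/3 = y + 1.000000 to remove the quadratic term: y³ + p·y + q = 0 with p = s − (tr M)²/3 = -29.000000 and q = −2(tr M)³/27 + (tr M)·s/3 − det M = 37.000000.
Three real roots ⇒ use the trigonometric (Viète) form: r = 2√(−p/3) = 6.218253, φ = arccos(3q/(p·r)) = arccos(-0.615540) = 2.233868 rad.
y_k = r·cos(φ/3 − 2πk/3) for k = 0, 1, 2 gives y = 4.572553, 1.363219, -5.935772.
λ_k = y_k + 1.000000 gives λ = 5.5726, 2.3632, -4.9358 (check: the sum is 3.0000 = tr M).

Hence λ_max = 5.5726 and λ_min = -4.9358.


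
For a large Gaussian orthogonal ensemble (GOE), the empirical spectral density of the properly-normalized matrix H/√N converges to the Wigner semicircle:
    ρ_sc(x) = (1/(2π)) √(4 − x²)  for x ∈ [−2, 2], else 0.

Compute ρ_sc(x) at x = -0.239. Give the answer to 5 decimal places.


ρ_sc(x) = (1/(2π)) √(4 − x²). With x = -0.239:
  4 − x² = 4 − (-0.239)² = 4 − 0.057121 = 3.942879.
  √(4 − x²) = 1.985668.
  1/(2π) = 0.159155.
  ρ_sc(-0.239) = 0.159155 · 1.985668 = 0.316029.

Rounded to 5 decimal places: ρ_sc(-0.239) ≈ 0.31603.


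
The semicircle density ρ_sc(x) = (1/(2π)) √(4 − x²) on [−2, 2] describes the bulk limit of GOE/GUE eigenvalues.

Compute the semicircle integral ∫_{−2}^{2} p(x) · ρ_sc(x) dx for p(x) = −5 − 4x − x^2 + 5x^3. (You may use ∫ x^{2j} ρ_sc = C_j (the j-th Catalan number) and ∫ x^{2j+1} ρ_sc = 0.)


Write p(x) = Σ a_i x^i, split into monomials and integrate each against ρ_sc separately.
Using ∫ x^{2j} ρ_sc = C_j = (1/(j+1)) C(2j, j) (Catalan numbers) and ∫ x^{2j+1} ρ_sc = 0 (odd monomials vanish by symmetry):
  i = 0 (even): a_0 · C_{0} = -5 · 1 = -5
  i = 1 (odd): ∫ x^1 ρ_sc = 0 (vanishes)
  i = 2 (even): a_2 · C_{1} = -1 · 1 = -1
  i = 3 (odd): ∫ x^3 ρ_sc = 0 (vanishes)

Summing the contributions: ∫_{−2}^{2} p(x) ρ_sc(x) dx = (-5) + (-1) = -6.


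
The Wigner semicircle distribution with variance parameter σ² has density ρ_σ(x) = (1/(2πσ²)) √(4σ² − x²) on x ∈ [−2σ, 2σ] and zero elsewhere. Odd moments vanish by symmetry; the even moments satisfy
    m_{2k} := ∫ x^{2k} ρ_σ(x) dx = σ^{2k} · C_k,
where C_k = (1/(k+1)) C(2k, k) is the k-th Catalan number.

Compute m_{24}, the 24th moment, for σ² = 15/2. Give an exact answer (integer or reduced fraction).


By the scaled semicircle moment identity, m_{2k} = σ^{2k} · C_k with k = 12.
C_12 = (1/(k+1)) · C(2k, k) = (1/13) · C(24, 12) = (1/13) · 2704156 = 208012.
σ^{2k} = (σ²)^k = (15/2)^12 = 129746337890625/4096.

Therefore m_{24} = σ^{24} · C_12 = (129746337890625/4096) · 208012 = 6747198809326171875/1024.


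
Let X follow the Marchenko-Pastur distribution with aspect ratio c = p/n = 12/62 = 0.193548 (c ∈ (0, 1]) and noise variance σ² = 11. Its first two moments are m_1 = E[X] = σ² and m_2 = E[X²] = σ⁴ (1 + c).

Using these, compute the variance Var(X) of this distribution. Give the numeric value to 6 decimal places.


m_1 = E[X] = σ² = 11, so m_1² = 121.
m_2 = E[X²] = σ⁴ (1 + c) = 121 · (1 + 0.193548) = 121 · 1.193548 = 144.419355.
(Note m_2 − m_1² simplifies to c · σ⁴ = 0.193548 · 121.)

Var(X) = m_2 − m_1² = 144.419355 − 121 = 23.419355.


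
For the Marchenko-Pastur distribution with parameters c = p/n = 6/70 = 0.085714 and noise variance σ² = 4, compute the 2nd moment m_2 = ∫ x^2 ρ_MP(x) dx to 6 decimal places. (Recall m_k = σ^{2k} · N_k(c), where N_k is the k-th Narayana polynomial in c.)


E[X²] = σ⁴ (1 + c) (second MP moment). With σ² = 4 (so σ⁴ = 16) and c = 6/70 = 0.085714: E[X²] = 16 · (1 + 0.085714) = 16 · 1.085714.

So E[X^2] = 17.371429.


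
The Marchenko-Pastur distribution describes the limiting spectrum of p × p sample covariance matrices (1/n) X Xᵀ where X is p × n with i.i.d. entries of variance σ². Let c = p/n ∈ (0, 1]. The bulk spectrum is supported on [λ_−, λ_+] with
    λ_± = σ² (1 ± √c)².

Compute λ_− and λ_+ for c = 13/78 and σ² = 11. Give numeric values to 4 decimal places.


c = 13/78 = 0.166667; √c = 0.408248.
λ_− = σ² (1 − √c)² = 11 · (1 − 0.408248)² = 11 · (0.591752)² = 3.851871.
λ_+ = σ² (1 + √c)² = 11 · (1 + 0.408248)² = 11 · (1.408248)² = 21.814796.

Rounded to 4 decimal places: λ_− ≈ 3.8519, λ_+ ≈ 21.8148.


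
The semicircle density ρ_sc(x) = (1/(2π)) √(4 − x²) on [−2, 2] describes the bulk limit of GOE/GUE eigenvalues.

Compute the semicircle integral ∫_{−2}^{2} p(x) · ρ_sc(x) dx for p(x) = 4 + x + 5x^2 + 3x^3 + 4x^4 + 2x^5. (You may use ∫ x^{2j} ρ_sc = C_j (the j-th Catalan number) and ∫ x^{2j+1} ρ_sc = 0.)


Write p(x) = Σ a_i x^i, split into monomials and integrate each against ρ_sc separately.
Using ∫ x^{2j} ρ_sc = C_j = (1/(j+1)) C(2j, j) (Catalan numbers) and ∫ x^{2j+1} ρ_sc = 0 (odd monomials vanish by symmetry):
  i = 0 (even): a_0 · C_{0} = 4 · 1 = 4
  i = 1 (odd): ∫ x^1 ρ_sc = 0 (vanishes)
  i = 2 (even): a_2 · C_{1} = 5 · 1 = 5
  i = 3 (odd): ∫ x^3 ρ_sc = 0 (vanishes)
  i = 4 (even): a_4 · C_{2} = 4 · 2 = 8
  i = 5 (odd): ∫ x^5 ρ_sc = 0 (vanishes)

Summing the contributions: ∫_{−2}^{2} p(x) ρ_sc(x) dx = 4 + 5 + 8 = 17.


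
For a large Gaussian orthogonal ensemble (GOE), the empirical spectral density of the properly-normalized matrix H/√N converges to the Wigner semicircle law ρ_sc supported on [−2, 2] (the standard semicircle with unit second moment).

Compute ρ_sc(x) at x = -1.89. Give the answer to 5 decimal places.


ρ_sc(x) = (1/(2π)) √(4 − x²). With x = -1.89:
  4 − x² = 4 − (-1.89)² = 4 − 3.572100 = 0.427900.
  √(4 − x²) = 0.654141.
  1/(2π) = 0.159155.
  ρ_sc(-1.89) = 0.159155 · 0.654141 = 0.104110.

Rounded to 5 decimal places: ρ_sc(-1.89) ≈ 0.10411.


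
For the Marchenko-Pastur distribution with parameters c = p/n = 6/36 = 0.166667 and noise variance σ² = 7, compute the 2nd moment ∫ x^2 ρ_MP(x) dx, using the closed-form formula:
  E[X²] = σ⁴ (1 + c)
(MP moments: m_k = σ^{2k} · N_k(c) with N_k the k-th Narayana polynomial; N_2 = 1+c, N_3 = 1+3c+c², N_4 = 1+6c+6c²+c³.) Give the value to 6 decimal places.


E[X²] = σ⁴ (1 + c) (second MP moment). With σ² = 7 (so σ⁴ = 49) and c = 6/36 = 0.166667: E[X²] = 49 · (1 + 0.166667) = 49 · 1.166667.

So E[X^2] = 57.166667.


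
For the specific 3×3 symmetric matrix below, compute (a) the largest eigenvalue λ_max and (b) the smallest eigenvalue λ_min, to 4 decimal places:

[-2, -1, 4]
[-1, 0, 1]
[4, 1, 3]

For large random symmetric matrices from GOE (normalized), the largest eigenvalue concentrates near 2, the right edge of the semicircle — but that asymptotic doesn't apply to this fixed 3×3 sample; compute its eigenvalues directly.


Since M is real symmetric, all three eigenvalues are real; they are the roots of det(λI − M) = λ³ − (tr M) λ² + s λ − det M, where s is the sum of the principal 2×2 minors.
tr M = -2 + 0 + 3 = 1.
s = ((-2)·0 − (-1)²) + ((-2)·3 − 4²) + (0·3 − 1²) = -1 + (-22) + (-1) = -24.
det M (expand along row 1) = (-2)·(-1) − (-1)·(-7) + 4·(-1) = -9.
Characteristic polynomial: λ³ − λ² − 24λ + 9 = 0.
Substitute λ = y + (tr M)/3 = y + 0.333333 to remove the quadratic term: y³ + p·y + q = 0 with p = s − (tr M)²/3 = -24.333333 and q = −2(tr M)³/27 + (tr M)·s/3 − det M = 0.925926.
Three real roots ⇒ use the trigonometric (Viète) form: r = 2√(−p/3) = 5.696002, φ = arccos(3q/(p·r)) = arccos(-0.020041) = 1.590839 rad.
y_k = r·cos(φ/3 − 2πk/3) for k = 0, 1, 2 gives y = 4.913746, 0.038054, -4.951800.
λ_k = y_k + 0.333333 gives λ = 5.2471, 0.3714, -4.6185 (check: the sum is 1.0000 = tr M).

Hence λ_max = 5.2471 and λ_min = -4.6185.


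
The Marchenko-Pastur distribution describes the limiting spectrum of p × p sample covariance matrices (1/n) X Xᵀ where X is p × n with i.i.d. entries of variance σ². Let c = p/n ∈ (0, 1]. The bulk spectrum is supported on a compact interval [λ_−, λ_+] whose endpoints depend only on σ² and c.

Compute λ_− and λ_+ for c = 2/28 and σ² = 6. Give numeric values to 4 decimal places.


c = 2/28 = 0.071429; √c = 0.267261.
λ_− = σ² (1 − √c)² = 6 · (1 − 0.267261)² = 6 · (0.732739)² = 3.221437.
λ_+ = σ² (1 + √c)² = 6 · (1 + 0.267261)² = 6 · (1.267261)² = 9.635706.

Rounded to 4 decimal places: λ_− ≈ 3.2214, λ_+ ≈ 9.6357.


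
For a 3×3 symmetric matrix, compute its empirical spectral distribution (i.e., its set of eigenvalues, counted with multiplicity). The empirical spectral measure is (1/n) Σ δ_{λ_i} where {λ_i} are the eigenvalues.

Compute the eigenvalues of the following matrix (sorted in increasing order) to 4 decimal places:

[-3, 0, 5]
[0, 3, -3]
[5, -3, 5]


Since M is real symmetric, all three eigenvalues are real; they are the roots of det(λI − M) = λ³ − (tr M) λ² + s λ − det M, where s is the sum of the principal 2×2 minors.
tr M = -3 + 3 + 5 = 5.
s = ((-3)·3 − 0²) + ((-3)·5 − 5²) + (3·5 − (-3)²) = -9 + (-40) + 6 = -43.
det M (expand along row 1) = (-3)·6 − 0·15 + 5·(-15) = -93.
Characteristic polynomial: λ³ − 5λ² − 43λ + 93 = 0.
Substitute λ = y + (tr M)/3 = y + 1.666667 to remove the quadratic term: y³ + p·y + q = 0 with p = s − (tr M)²/3 = -51.333333 and q = −2(tr M)³/27 + (tr M)·s/3 − det M = 12.074074.
Three real roots ⇒ use the trigonometric (Viète) form: r = 2√(−p/3) = 8.273116, φ = arccos(3q/(p·r)) = arccos(-0.085292) = 1.656192 rad.
y_k = r·cos(φ/3 − 2πk/3) for k = 0, 1, 2 gives y = 7.044094, 0.235464, -7.279558.
λ_k = y_k + 1.666667 gives λ = 8.7108, 1.9021, -5.6129 (check: the sum is 5.0000 = tr M).

Eigenvalues sorted in increasing order: [-5.6129, 1.9021, 8.7108].


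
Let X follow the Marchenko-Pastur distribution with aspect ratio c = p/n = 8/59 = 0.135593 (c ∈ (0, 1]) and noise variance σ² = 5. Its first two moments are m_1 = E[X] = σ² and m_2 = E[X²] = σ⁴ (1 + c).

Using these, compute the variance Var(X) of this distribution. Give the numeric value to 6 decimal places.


m_1 = E[X] = σ² = 5, so m_1² = 25.
m_2 = E[X²] = σ⁴ (1 + c) = 25 · (1 + 0.135593) = 25 · 1.135593 = 28.389831.
(Note m_2 − m_1² simplifies to c · σ⁴ = 0.135593 · 25.)

Var(X) = m_2 − m_1² = 28.389831 − 25 = 3.389831.


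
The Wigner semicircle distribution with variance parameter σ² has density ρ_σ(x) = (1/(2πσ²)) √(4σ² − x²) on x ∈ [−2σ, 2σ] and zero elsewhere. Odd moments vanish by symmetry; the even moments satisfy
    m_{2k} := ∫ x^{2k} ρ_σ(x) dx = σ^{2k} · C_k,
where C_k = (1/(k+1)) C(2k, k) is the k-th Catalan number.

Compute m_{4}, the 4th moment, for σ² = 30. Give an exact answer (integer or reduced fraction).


By the scaled semicircle moment identity, m_{2k} = σ^{2k} · C_k with k = 2.
C_2 = (1/(k+1)) · C(2k, k) = (1/3) · C(4, 2) = (1/3) · 6 = 2.
σ^{2k} = (σ²)^k = (30)^2 = 900.

Therefore m_{4} = σ^{4} · C_2 = 900 · 2 = 1800.


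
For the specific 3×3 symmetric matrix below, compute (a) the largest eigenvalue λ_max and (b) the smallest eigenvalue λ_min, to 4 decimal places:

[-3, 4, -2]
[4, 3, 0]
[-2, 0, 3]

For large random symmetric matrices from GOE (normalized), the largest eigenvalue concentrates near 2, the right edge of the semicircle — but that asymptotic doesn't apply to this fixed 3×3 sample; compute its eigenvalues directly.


Since M is real symmetric, all three eigenvalues are real; they are the roots of det(λI − M) = λ³ − (tr M) λ² + s λ − det M, where s is the sum of the principal 2×2 minors.
tr M = -3 + 3 + 3 = 3.
s = ((-3)·3 − 4²) + ((-3)·3 − (-2)²) + (3·3 − 0²) = -25 + (-13) + 9 = -29.
det M (expand along row 1) = (-3)·9 − 4·12 + (-2)·6 = -87.
Characteristic polynomial: λ³ − 3λ² − 29λ + 87 = 0.
Substitute λ = y + (tr M)/3 = y + 1.000000 to remove the quadratic term: y³ + p·y + q = 0 with p = s − (tr M)²/3 = -32.000000 and q = −2(tr M)³/27 + (tr M)·s/3 − det M = 56.000000.
Three real roots ⇒ use the trigonometric (Viète) form: r = 2√(−p/3) = 6.531973, φ = arccos(3q/(p·r)) = arccos(-0.803739) = 2.504349 rad.
y_k = r·cos(φ/3 − 2πk/3) for k = 0, 1, 2 gives y = 4.385165, 2.000000, -6.385165.
λ_k = y_k + 1.000000 gives λ = 5.3852, 3.0000, -5.3852 (check: the sum is 3.0000 = tr M).

Hence λ_max = 5.3852 and λ_min = -5.3852.


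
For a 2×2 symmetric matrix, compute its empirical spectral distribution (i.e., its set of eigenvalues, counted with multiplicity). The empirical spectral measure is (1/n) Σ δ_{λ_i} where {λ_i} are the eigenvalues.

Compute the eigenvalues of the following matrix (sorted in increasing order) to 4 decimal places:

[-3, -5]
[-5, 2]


Since M is real symmetric, both eigenvalues are real; they are the roots of det(λI − M) = λ² − (tr M) λ + det M.
tr M = -3 + 2 = -1.
det M = (-3)·2 − (-5)² = -6 − 25 = -31.
Characteristic polynomial: λ² + λ − 31 = 0.
Discriminant Δ = (tr M)² − 4·det M = 1 − (-124) = 125; √Δ = 11.180340.
λ = (tr M ± √Δ)/2 = (-1 ± 11.180340)/2, giving (tr M − √Δ)/2 = -6.0902 and (tr M + √Δ)/2 = 5.0902.

Eigenvalues sorted in increasing order: [-6.0902, 5.0902].


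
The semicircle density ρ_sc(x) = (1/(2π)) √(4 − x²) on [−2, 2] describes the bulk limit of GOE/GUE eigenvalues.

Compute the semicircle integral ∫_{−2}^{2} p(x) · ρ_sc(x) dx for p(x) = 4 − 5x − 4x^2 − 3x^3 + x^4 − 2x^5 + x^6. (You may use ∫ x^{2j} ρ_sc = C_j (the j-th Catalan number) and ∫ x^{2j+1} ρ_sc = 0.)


Write p(x) = Σ a_i x^i, split into monomials and integrate each against ρ_sc separately.
Using ∫ x^{2j} ρ_sc = C_j = (1/(j+1)) C(2j, j) (Catalan numbers) and ∫ x^{2j+1} ρ_sc = 0 (odd monomials vanish by symmetry):
  i = 0 (even): a_0 · C_{0} = 4 · 1 = 4
  i = 1 (odd): ∫ x^1 ρ_sc = 0 (vanishes)
  i = 2 (even): a_2 · C_{1} = -4 · 1 = -4
  i = 3 (odd): ∫ x^3 ρ_sc = 0 (vanishes)
  i = 4 (even): a_4 · C_{2} = 1 · 2 = 2
  i = 5 (odd): ∫ x^5 ρ_sc = 0 (vanishes)
  i = 6 (even): a_6 · C_{3} = 1 · 5 = 5

Summing the contributions: ∫_{−2}^{2} p(x) ρ_sc(x) dx = 4 + (-4) + 2 + 5 = 7.


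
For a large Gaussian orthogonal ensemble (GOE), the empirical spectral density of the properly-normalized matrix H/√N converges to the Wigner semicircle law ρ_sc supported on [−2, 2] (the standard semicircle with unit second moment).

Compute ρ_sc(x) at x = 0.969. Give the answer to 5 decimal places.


ρ_sc(x) = (1/(2π)) √(4 − x²). With x = 0.969:
  4 − x² = 4 − (0.969)² = 4 − 0.938961 = 3.061039.
  √(4 − x²) = 1.749583.
  1/(2π) = 0.159155.
  ρ_sc(0.969) = 0.159155 · 1.749583 = 0.278455.

Rounded to 5 decimal places: ρ_sc(0.969) ≈ 0.27845.


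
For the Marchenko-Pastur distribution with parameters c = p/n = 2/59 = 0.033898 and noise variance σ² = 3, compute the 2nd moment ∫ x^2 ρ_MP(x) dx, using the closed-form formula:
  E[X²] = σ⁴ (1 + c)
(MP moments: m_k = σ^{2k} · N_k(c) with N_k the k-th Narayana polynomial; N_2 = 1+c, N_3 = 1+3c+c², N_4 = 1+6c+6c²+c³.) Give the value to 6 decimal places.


E[X²] = σ⁴ (1 + c) (second MP moment). With σ² = 3 (so σ⁴ = 9) and c = 2/59 = 0.033898: E[X²] = 9 · (1 + 0.033898) = 9 · 1.033898.

So E[X^2] = 9.305085.


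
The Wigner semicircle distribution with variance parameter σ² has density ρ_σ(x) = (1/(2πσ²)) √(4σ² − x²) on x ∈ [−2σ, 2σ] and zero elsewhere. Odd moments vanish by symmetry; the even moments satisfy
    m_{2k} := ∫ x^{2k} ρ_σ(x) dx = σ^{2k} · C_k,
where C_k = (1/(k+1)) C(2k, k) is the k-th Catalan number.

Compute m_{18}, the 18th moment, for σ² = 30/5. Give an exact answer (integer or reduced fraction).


By the scaled semicircle moment identity, m_{2k} = σ^{2k} · C_k with k = 9.
C_9 = (1/(k+1)) · C(2k, k) = (1/10) · C(18, 9) = (1/10) · 48620 = 4862.
σ^{2k} = (σ²)^k = (30/5)^9 = 10077696.

Therefore m_{18} = σ^{18} · C_9 = 10077696 · 4862 = 48997757952.


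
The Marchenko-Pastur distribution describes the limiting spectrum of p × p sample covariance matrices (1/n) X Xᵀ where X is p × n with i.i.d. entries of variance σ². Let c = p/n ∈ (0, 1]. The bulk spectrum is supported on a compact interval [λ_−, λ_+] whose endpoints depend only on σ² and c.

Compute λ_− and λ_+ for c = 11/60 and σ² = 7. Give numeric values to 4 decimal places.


c = 11/60 = 0.183333; √c = 0.428174.
λ_− = σ² (1 − √c)² = 7 · (1 − 0.428174)² = 7 · (0.571826)² = 2.288891.
λ_+ = σ² (1 + √c)² = 7 · (1 + 0.428174)² = 7 · (1.428174)² = 14.277775.

Rounded to 4 decimal places: λ_− ≈ 2.2889, λ_+ ≈ 14.2778.


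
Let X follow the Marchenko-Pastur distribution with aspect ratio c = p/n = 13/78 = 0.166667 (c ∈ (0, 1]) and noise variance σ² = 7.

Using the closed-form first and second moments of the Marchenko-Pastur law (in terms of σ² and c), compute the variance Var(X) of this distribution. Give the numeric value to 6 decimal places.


Recall the MP moments m_1 = E[X] = σ² and m_2 = E[X²] = σ⁴ (1 + c).
m_1 = E[X] = σ² = 7, so m_1² = 49.
m_2 = E[X²] = σ⁴ (1 + c) = 49 · (1 + 0.166667) = 49 · 1.166667 = 57.166667.
(Note m_2 − m_1² simplifies to c · σ⁴ = 0.166667 · 49.)

Var(X) = m_2 − m_1² = 57.166667 − 49 = 8.166667.


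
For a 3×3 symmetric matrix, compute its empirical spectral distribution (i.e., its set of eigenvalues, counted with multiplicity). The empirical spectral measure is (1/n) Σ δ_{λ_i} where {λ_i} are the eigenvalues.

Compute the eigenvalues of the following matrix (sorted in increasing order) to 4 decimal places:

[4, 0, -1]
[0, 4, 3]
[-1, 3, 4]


Since M is real symmetric, all three eigenvalues are real; they are the roots of det(λI − M) = λ³ − (tr M) λ² + s λ − det M, where s is the sum of the principal 2×2 minors.
tr M = 4 + 4 + 4 = 12.
s = (4·4 − 0²) + (4·4 − (-1)²) + (4·4 − 3²) = 16 + 15 + 7 = 38.
det M (expand along row 1) = 4·7 − 0·3 + (-1)·4 = 24.
Characteristic polynomial: λ³ − 12λ² + 38λ − 24 = 0.
Substitute λ = y + (tr M)/3 = y + 4.000000 to remove the quadratic term: y³ + p·y + q = 0 with p = s − (tr M)²/3 = -10.000000 and q = −2(tr M)³/27 + (tr M)·s/3 − det M = 0.000000.
Three real roots ⇒ use the trigonometric (Viète) form: r = 2√(−p/3) = 3.651484, φ = arccos(3q/(p·r)) = arccos(0.000000) = 1.570796 rad.
y_k = r·cos(φ/3 − 2πk/3) for k = 0, 1, 2 gives y = 3.162278, 0.000000, -3.162278.
λ_k = y_k + 4.000000 gives λ = 7.1623, 4.0000, 0.8377 (check: the sum is 12.0000 = tr M).

Eigenvalues sorted in increasing order: [0.8377, 4.0000, 7.1623].


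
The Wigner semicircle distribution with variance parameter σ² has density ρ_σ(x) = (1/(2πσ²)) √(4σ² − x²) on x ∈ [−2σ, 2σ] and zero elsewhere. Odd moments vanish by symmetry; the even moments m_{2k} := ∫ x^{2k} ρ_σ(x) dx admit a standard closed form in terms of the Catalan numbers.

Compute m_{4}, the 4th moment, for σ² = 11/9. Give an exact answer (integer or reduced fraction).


By the scaled semicircle moment identity, m_{2k} = σ^{2k} · C_k with k = 2.
C_2 = (1/(k+1)) · C(2k, k) = (1/3) · C(4, 2) = (1/3) · 6 = 2.
σ^{2k} = (σ²)^k = (11/9)^2 = 121/81.

Therefore m_{4} = σ^{4} · C_2 = (121/81) · 2 = 242/81.


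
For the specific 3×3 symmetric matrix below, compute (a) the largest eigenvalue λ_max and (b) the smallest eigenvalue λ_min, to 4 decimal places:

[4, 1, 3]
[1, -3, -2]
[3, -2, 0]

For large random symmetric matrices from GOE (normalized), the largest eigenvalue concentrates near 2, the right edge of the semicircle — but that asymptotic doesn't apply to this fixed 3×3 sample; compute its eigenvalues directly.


Since M is real symmetric, all three eigenvalues are real; they are the roots of det(λI − M) = λ³ − (tr M) λ² + s λ − det M, where s is the sum of the principal 2×2 minors.
tr M = 4 + (-3) + 0 = 1.
s = (4·(-3) − 1²) + (4·0 − 3²) + ((-3)·0 − (-2)²) = -13 + (-9) + (-4) = -26.
det M (expand along row 1) = 4·(-4) − 1·6 + 3·7 = -1.
Characteristic polynomial: λ³ − λ² − 26λ + 1 = 0.
Substitute λ = y + (tr M)/3 = y + 0.333333 to remove the quadratic term: y³ + p·y + q = 0 with p = s − (tr M)²/3 = -26.333333 and q = −2(tr M)³/27 + (tr M)·s/3 − det M = -7.740741.
Three real roots ⇒ use the trigonometric (Viète) form: r = 2√(−p/3) = 5.925463, φ = arccos(3q/(p·r)) = arccos(0.148825) = 1.421416 rad.
y_k = r·cos(φ/3 − 2πk/3) for k = 0, 1, 2 gives y = 5.272704, -0.294926, -4.977778.
λ_k = y_k + 0.333333 gives λ = 5.6060, 0.0384, -4.6444 (check: the sum is 1.0000 = tr M).

Hence λ_max = 5.6060 and λ_min = -4.6444.


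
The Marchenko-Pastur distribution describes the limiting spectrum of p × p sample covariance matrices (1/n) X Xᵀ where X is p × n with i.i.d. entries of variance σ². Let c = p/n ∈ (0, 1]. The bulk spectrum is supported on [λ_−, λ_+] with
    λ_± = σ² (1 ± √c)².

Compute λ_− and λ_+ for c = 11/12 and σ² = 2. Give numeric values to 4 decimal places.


c = 11/12 = 0.916667; √c = 0.957427.
λ_− = σ² (1 − √c)² = 2 · (1 − 0.957427)² = 2 · (0.042573)² = 0.003625.
λ_+ = σ² (1 + √c)² = 2 · (1 + 0.957427)² = 2 · (1.957427)² = 7.663042.

Rounded to 4 decimal places: λ_− ≈ 0.0036, λ_+ ≈ 7.6630.


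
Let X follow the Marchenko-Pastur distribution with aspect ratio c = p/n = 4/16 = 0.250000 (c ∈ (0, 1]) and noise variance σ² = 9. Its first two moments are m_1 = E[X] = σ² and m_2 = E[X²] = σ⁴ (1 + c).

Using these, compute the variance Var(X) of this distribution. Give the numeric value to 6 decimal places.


m_1 = E[X] = σ² = 9, so m_1² = 81.
m_2 = E[X²] = σ⁴ (1 + c) = 81 · (1 + 0.250000) = 81 · 1.250000 = 101.250000.
(Note m_2 − m_1² simplifies to c · σ⁴ = 0.250000 · 81.)

Var(X) = m_2 − m_1² = 101.250000 − 81 = 20.250000.


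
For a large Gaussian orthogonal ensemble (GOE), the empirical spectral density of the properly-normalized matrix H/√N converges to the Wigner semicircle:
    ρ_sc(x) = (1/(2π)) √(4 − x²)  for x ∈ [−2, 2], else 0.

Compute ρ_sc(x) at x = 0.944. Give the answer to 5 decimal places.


ρ_sc(x) = (1/(2π)) √(4 − x²). With x = 0.944:
  4 − x² = 4 − (0.944)² = 4 − 0.891136 = 3.108864.
  √(4 − x²) = 1.763197.
  1/(2π) = 0.159155.
  ρ_sc(0.944) = 0.159155 · 1.763197 = 0.280622.

Rounded to 5 decimal places: ρ_sc(0.944) ≈ 0.28062.


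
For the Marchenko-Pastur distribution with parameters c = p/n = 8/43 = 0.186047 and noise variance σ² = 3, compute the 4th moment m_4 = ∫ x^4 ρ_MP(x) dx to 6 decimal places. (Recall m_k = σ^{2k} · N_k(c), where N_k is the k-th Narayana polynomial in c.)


E[X⁴] = σ⁸ (1 + 6c + 6c² + c³) (fourth MP moment). With σ² = 3 (so σ⁸ = 81) and c = 8/43 = 0.186047: E[X⁴] = 81 · (1 + 6·0.186047 + 6·(0.186047)² + (0.186047)³) = 81 · 2.330399.

So E[X^4] = 188.762285.


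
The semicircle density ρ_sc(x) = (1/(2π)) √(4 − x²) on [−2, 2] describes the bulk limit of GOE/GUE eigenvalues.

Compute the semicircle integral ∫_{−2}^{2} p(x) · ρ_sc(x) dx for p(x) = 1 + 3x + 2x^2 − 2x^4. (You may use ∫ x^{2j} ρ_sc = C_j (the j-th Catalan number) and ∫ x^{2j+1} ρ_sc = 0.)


Write p(x) = Σ a_i x^i, split into monomials and integrate each against ρ_sc separately.
Using ∫ x^{2j} ρ_sc = C_j = (1/(j+1)) C(2j, j) (Catalan numbers) and ∫ x^{2j+1} ρ_sc = 0 (odd monomials vanish by symmetry):
  i = 0 (even): a_0 · C_{0} = 1 · 1 = 1
  i = 1 (odd): ∫ x^1 ρ_sc = 0 (vanishes)
  i = 2 (even): a_2 · C_{1} = 2 · 1 = 2
  i = 4 (even): a_4 · C_{2} = -2 · 2 = -4

Summing the contributions: ∫_{−2}^{2} p(x) ρ_sc(x) dx = 1 + 2 + (-4) = -1.


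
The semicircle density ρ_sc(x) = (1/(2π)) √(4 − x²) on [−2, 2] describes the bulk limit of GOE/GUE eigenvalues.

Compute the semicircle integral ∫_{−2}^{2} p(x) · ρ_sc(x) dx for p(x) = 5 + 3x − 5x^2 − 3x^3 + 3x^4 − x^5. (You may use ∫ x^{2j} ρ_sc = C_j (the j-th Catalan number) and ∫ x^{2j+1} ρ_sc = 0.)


Write p(x) = Σ a_i x^i, split into monomials and integrate each against ρ_sc separately.
Using ∫ x^{2j} ρ_sc = C_j = (1/(j+1)) C(2j, j) (Catalan numbers) and ∫ x^{2j+1} ρ_sc = 0 (odd monomials vanish by symmetry):
  i = 0 (even): a_0 · C_{0} = 5 · 1 = 5
  i = 1 (odd): ∫ x^1 ρ_sc = 0 (vanishes)
  i = 2 (even): a_2 · C_{1} = -5 · 1 = -5
  i = 3 (odd): ∫ x^3 ρ_sc = 0 (vanishes)
  i = 4 (even): a_4 · C_{2} = 3 · 2 = 6
  i = 5 (odd): ∫ x^5 ρ_sc = 0 (vanishes)

Summing the contributions: ∫_{−2}^{2} p(x) ρ_sc(x) dx = 5 + (-5) + 6 = 6.


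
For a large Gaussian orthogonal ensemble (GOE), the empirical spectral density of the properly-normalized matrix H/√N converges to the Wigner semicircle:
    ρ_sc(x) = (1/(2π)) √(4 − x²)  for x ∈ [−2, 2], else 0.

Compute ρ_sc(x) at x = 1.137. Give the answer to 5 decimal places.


ρ_sc(x) = (1/(2π)) √(4 − x²). With x = 1.137:
  4 − x² = 4 − (1.137)² = 4 − 1.292769 = 2.707231.
  √(4 − x²) = 1.645367.
  1/(2π) = 0.159155.
  ρ_sc(1.137) = 0.159155 · 1.645367 = 0.261868.

Rounded to 5 decimal places: ρ_sc(1.137) ≈ 0.26187.


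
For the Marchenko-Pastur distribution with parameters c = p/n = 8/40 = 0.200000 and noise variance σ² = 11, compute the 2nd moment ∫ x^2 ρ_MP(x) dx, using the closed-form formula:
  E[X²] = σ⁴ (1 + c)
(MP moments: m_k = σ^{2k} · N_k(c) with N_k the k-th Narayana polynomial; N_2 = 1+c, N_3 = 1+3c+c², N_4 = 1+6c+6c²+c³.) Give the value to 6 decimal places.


E[X²] = σ⁴ (1 + c) (second MP moment). With σ² = 11 (so σ⁴ = 121) and c = 8/40 = 0.200000: E[X²] = 121 · (1 + 0.200000) = 121 · 1.200000.

So E[X^2] = 145.200000.


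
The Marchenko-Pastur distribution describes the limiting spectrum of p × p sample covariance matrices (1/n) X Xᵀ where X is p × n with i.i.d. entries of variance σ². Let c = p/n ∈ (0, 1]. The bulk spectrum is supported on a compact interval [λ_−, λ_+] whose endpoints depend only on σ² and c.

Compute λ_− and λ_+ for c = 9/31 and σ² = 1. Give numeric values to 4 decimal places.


c = 9/31 = 0.290323; √c = 0.538816.
λ_− = σ² (1 − √c)² = 1 · (1 − 0.538816)² = 1 · (0.461184)² = 0.212691.
λ_+ = σ² (1 + √c)² = 1 · (1 + 0.538816)² = 1 · (1.538816)² = 2.367954.

Rounded to 4 decimal places: λ_− ≈ 0.2127, λ_+ ≈ 2.3680.


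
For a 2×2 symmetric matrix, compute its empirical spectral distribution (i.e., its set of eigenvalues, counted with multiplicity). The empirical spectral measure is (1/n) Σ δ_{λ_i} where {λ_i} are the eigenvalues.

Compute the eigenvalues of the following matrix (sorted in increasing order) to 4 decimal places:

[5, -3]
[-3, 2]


Since M is real symmetric, both eigenvalues are real; they are the roots of det(λI − M) = λ² − (tr M) λ + det M.
tr M = 5 + 2 = 7.
det M = 5·2 − (-3)² = 10 − 9 = 1.
Characteristic polynomial: λ² − 7λ + 1 = 0.
Discriminant Δ = (tr M)² − 4·det M = 49 − 4 = 45; √Δ = 6.708204.
λ = (tr M ± √Δ)/2 = (7 ± 6.708204)/2, giving (tr M − √Δ)/2 = 0.1459 and (tr M + √Δ)/2 = 6.8541.

Eigenvalues sorted in increasing order: [0.1459, 6.8541].


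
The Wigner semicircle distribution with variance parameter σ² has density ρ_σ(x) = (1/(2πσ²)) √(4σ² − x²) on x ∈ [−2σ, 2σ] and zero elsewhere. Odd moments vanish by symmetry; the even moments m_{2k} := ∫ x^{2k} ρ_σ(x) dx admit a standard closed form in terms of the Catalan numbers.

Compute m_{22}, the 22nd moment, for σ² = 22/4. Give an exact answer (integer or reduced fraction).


By the scaled semicircle moment identity, m_{2k} = σ^{2k} · C_k with k = 11.
C_11 = (1/(k+1)) · C(2k, k) = (1/12) · C(22, 11) = (1/12) · 705432 = 58786.
σ^{2k} = (σ²)^k = (22/4)^11 = 285311670611/2048.

Therefore m_{22} = σ^{22} · C_11 = (285311670611/2048) · 58786 = 8386165934269123/1024.


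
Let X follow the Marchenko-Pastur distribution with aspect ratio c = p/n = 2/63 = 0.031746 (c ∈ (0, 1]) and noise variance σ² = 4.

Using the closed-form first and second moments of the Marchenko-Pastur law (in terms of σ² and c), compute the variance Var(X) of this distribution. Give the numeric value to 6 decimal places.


Recall the MP moments m_1 = E[X] = σ² and m_2 = E[X²] = σ⁴ (1 + c).
m_1 = E[X] = σ² = 4, so m_1² = 16.
m_2 = E[X²] = σ⁴ (1 + c) = 16 · (1 + 0.031746) = 16 · 1.031746 = 16.507937.
(Note m_2 − m_1² simplifies to c · σ⁴ = 0.031746 · 16.)

Var(X) = m_2 − m_1² = 16.507937 − 16 = 0.507937.


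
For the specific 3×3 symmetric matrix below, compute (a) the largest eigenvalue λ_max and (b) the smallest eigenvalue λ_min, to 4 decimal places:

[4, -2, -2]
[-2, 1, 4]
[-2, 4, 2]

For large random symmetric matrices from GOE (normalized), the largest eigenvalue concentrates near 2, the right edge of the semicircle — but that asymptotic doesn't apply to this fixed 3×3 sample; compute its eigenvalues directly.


Since M is real symmetric, all three eigenvalues are real; they are the roots of det(λI − M) = λ³ − (tr M) λ² + s λ − det M, where s is the sum of the principal 2×2 minors.
tr M = 4 + 1 + 2 = 7.
s = (4·1 − (-2)²) + (4·2 − (-2)²) + (1·2 − 4²) = 0 + 4 + (-14) = -10.
det M (expand along row 1) = 4·(-14) − (-2)·4 + (-2)·(-6) = -36.
Characteristic polynomial: λ³ − 7λ² − 10λ + 36 = 0.
Substitute λ = y + (tr M)/3 = y + 2.333333 to remove the quadratic term: y³ + p·y + q = 0 with p = s − (tr M)²/3 = -26.333333 and q = −2(tr M)³/27 + (tr M)·s/3 − det M = -12.740741.
Three real roots ⇒ use the trigonometric (Viète) form: r = 2√(−p/3) = 5.925463, φ = arccos(3q/(p·r)) = arccos(0.244956) = 1.323322 rad.
y_k = r·cos(φ/3 − 2πk/3) for k = 0, 1, 2 gives y = 5.358274, -0.488245, -4.870029.
λ_k = y_k + 2.333333 gives λ = 7.6916, 1.8451, -2.5367 (check: the sum is 7.0000 = tr M).

Hence λ_max = 7.6916 and λ_min = -2.5367.


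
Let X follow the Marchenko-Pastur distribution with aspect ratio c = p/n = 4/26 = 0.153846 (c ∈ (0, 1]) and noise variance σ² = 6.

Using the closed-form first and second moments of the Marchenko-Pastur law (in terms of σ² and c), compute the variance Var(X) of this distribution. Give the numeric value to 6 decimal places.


Recall the MP moments m_1 = E[X] = σ² and m_2 = E[X²] = σ⁴ (1 + c).
m_1 = E[X] = σ² = 6, so m_1² = 36.
m_2 = E[X²] = σ⁴ (1 + c) = 36 · (1 + 0.153846) = 36 · 1.153846 = 41.538462.
(Note m_2 − m_1² simplifies to c · σ⁴ = 0.153846 · 36.)

Var(X) = m_2 − m_1² = 41.538462 − 36 = 5.538462.


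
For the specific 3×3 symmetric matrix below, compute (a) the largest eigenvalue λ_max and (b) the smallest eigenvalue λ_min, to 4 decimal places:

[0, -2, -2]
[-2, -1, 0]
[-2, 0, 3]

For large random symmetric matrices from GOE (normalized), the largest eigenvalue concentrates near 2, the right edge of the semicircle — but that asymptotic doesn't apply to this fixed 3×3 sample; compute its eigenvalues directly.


Since M is real symmetric, all three eigenvalues are real; they are the roots of det(λI − M) = λ³ − (tr M) λ² + s λ − det M, where s is the sum of the principal 2×2 minors.
tr M = 0 + (-1) + 3 = 2.
s = (0·(-1) − (-2)²) + (0·3 − (-2)²) + ((-1)·3 − 0²) = -4 + (-4) + (-3) = -11.
det M (expand along row 1) = 0·(-3) − (-2)·(-6) + (-2)·(-2) = -8.
Characteristic polynomial: λ³ − 2λ² − 11λ + 8 = 0.
Substitute λ = y + (tr M)/3 = y + 0.666667 to remove the quadratic term: y³ + p·y + q = 0 with p = s − (tr M)²/3 = -12.333333 and q = −2(tr M)³/27 + (tr M)·s/3 − det M = 0.074074.
Three real roots ⇒ use the trigonometric (Viète) form: r = 2√(−p/3) = 4.055175, φ = arccos(3q/(p·r)) = arccos(-0.004443) = 1.575240 rad.
y_k = r·cos(φ/3 − 2πk/3) for k = 0, 1, 2 gives y = 3.508878, 0.006006, -3.514884.
λ_k = y_k + 0.666667 gives λ = 4.1755, 0.6727, -2.8482 (check: the sum is 2.0000 = tr M).

Hence λ_max = 4.1755 and λ_min = -2.8482.


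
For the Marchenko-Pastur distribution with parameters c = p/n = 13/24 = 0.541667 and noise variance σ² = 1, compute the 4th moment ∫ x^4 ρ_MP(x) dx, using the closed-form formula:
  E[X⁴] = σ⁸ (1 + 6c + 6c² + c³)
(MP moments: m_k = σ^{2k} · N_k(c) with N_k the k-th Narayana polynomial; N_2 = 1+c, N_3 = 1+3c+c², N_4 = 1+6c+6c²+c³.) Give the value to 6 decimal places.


E[X⁴] = σ⁸ (1 + 6c + 6c² + c³) (fourth MP moment). With σ² = 1 (so σ⁸ = 1) and c = 13/24 = 0.541667: E[X⁴] = 1 · (1 + 6·0.541667 + 6·(0.541667)² + (0.541667)³) = 1 · 6.169343.

So E[X^4] = 6.169343.


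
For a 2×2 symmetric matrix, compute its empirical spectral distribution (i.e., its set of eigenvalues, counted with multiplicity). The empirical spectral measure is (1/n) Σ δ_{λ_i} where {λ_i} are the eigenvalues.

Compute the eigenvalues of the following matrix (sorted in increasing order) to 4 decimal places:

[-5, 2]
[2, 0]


Since M is real symmetric, both eigenvalues are real; they are the roots of det(λI − M) = λ² − (tr M) λ + det M.
tr M = -5 + 0 = -5.
det M = (-5)·0 − 2² = 0 − 4 = -4.
Characteristic polynomial: λ² + 5λ − 4 = 0.
Discriminant Δ = (tr M)² − 4·det M = 25 − (-16) = 41; √Δ = 6.403124.
λ = (tr M ± √Δ)/2 = (-5 ± 6.403124)/2, giving (tr M − √Δ)/2 = -5.7016 and (tr M + √Δ)/2 = 0.7016.

Eigenvalues sorted in increasing order: [-5.7016, 0.7016].


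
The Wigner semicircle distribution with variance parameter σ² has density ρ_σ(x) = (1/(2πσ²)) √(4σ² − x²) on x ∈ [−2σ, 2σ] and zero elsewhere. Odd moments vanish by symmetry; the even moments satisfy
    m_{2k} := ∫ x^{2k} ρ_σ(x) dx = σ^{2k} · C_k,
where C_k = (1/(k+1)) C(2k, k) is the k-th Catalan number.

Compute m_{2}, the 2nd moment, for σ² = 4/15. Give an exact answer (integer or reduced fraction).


By the scaled semicircle moment identity, m_{2k} = σ^{2k} · C_k with k = 1.
C_1 = (1/(k+1)) · C(2k, k) = (1/2) · C(2, 1) = (1/2) · 2 = 1.
σ^{2k} = (σ²)^k = (4/15)^1 = 4/15.

Therefore m_{2} = σ^{2} · C_1 = (4/15) · 1 = 4/15.
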